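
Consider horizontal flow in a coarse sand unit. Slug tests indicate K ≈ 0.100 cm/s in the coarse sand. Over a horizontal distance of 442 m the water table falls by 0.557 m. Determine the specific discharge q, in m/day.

0.109

Convert K: 0.100 cm/s × 864 = 86.40 m/day.
Hydraulic gradient i = Δh / L = 0.557 / 442 = 0.001260.
Specific discharge q = K · i = 86.40 × 0.001260 = 0.1089 m/day.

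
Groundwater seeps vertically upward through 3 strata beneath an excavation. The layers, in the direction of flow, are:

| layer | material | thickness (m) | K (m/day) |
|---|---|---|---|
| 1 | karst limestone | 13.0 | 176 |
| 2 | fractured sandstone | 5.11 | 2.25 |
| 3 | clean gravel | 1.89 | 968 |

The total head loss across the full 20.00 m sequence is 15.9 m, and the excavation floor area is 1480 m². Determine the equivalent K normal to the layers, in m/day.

Flow is perpendicular to layering, so the layers act in series and the equivalent K is the thickness-weighted harmonic mean.
Total thickness L = 13.0 + 5.11 + 1.89 = 20.00 m.
Σ(b_i/K_i) = 13.0/176 + 5.11/2.25 + 1.89/968 = 2.347 d.
K_eq = L / Σ(b_i/K_i) = 20.00 / 2.347 = 8.522 m/day.

8.52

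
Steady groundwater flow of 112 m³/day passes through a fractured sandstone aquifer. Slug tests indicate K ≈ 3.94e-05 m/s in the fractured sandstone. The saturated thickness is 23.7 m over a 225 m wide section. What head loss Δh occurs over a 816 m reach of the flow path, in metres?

Convert K: 3.94e-05 m/s × 86400 = 3.404 m/day.
Cross-sectional area A = 225 × 23.7 = 5332 m².
From Q = K·A·i, i = Q / (K·A) = 112 / (3.404 × 5332) = 0.006170.
Head loss Δh = i · L = 0.006170 × 816 = 5.035 m.

5.03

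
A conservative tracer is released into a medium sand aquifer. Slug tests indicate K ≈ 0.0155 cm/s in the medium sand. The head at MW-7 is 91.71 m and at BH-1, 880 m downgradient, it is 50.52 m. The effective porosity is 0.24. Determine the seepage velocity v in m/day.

2.61

Convert K: 0.0155 cm/s × 864 = 13.39 m/day.
Hydraulic gradient i = (91.71 − 50.52) / 880 = 41.19 / 880 = 0.04681.
Darcy flux q = K · i = 13.39 × 0.04681 = 0.6268 m/day.
Seepage velocity v = q / n_e = 0.6268 / 0.24 = 2.612 m/day.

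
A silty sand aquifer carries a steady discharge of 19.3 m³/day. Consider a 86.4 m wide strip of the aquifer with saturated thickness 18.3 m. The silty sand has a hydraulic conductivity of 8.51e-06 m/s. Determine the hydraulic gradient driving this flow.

0.0166

Convert K: 8.51e-06 m/s × 86400 = 0.7353 m/day.
Cross-sectional area A = 86.4 × 18.3 = 1581 m².
From Q = K·A·i, i = Q / (K·A) = 19.3 / (0.7353 × 1581) = 0.01660.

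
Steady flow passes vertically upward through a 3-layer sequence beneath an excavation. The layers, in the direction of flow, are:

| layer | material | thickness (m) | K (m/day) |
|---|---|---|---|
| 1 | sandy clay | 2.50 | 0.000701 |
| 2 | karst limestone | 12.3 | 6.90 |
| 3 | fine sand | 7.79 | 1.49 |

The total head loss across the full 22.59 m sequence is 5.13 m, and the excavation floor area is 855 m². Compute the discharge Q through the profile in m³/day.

Flow is perpendicular to layering, so the layers act in series and the equivalent K is the thickness-weighted harmonic mean.
Total thickness L = 2.50 + 12.3 + 7.79 = 22.59 m.
Σ(b_i/K_i) = 2.50/0.000701 + 12.3/6.90 + 7.79/1.49 = 3573 d.
K_eq = L / Σ(b_i/K_i) = 22.59 / 3573 = 0.006322 m/day.
Q = K_eq · A · (Δh/L) = 0.006322 × 855 × (5.13/22.59) = 1.227 m³/day.

1.23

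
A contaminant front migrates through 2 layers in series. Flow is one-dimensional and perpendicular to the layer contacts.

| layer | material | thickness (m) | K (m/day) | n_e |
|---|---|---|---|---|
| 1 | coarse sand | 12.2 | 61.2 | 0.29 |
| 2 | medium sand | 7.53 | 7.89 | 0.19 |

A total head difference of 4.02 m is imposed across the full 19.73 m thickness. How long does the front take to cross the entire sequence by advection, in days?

With flow normal to the layers, continuity requires the same specific discharge q through every layer.
Σ(b_i/K_i) = 12.2/61.2 + 7.53/7.89 = 1.154 d.
q = Δh / Σ(b_i/K_i) = 4.02 / 1.154 = 3.484 m/day.
In each layer the seepage velocity is v_i = q/n_i, so the layer transit time is t_i = b_i·n_i / q:
  layer 1 (coarse sand): t_1 = 12.2 × 0.29 / 3.484 = 1.015 d
  layer 2 (medium sand): t_2 = 7.53 × 0.19 / 3.484 = 0.4106 d
Total t = Σ t_i = 1.426 days.

1.43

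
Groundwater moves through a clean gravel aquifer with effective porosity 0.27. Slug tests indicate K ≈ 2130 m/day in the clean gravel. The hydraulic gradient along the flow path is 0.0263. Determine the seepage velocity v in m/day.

Hydraulic gradient i = 0.0263.
Darcy flux q = K · i = 2130 × 0.02630 = 56.02 m/day.
Seepage velocity v = q / n_e = 56.02 / 0.27 = 207.5 m/day.

207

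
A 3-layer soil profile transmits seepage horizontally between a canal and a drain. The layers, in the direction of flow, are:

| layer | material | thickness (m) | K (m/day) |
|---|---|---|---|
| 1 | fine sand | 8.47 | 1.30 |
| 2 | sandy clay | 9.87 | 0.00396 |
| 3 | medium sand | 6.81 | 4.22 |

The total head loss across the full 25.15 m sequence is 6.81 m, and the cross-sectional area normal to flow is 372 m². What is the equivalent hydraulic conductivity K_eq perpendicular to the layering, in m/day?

Flow is perpendicular to layering, so the layers act in series and the equivalent K is the thickness-weighted harmonic mean.
Total thickness L = 8.47 + 9.87 + 6.81 = 25.15 m.
Σ(b_i/K_i) = 8.47/1.30 + 9.87/0.00396 + 6.81/4.22 = 2501 d.
K_eq = L / Σ(b_i/K_i) = 25.15 / 2501 = 0.01006 m/day.

0.0101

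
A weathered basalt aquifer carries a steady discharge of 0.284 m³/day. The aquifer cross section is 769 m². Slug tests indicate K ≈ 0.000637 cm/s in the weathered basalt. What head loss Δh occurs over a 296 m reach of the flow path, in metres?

0.199

Convert K: 0.000637 cm/s × 864 = 0.5504 m/day.
From Q = K·A·i, i = Q / (K·A) = 0.284 / (0.5504 × 769.0) = 0.0006710.
Head loss Δh = i · L = 0.0006710 × 296 = 0.1986 m.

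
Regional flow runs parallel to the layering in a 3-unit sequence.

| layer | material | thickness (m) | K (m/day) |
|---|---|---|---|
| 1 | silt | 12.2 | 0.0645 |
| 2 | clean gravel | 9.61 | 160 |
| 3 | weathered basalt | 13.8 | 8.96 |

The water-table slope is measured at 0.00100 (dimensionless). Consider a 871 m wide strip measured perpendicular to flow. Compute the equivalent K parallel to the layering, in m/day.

46.7

Flow is parallel to layering, so each bed carries its own Darcy discharge and the transmissivities add.
Σ(K_i·b_i) = 0.0645×12.2 + 160×9.61 + 8.96×13.8 = 1662 m²/day.
Total thickness b = 35.61 m, so K_eq = Σ(K_i·b_i)/b = 46.67 m/day.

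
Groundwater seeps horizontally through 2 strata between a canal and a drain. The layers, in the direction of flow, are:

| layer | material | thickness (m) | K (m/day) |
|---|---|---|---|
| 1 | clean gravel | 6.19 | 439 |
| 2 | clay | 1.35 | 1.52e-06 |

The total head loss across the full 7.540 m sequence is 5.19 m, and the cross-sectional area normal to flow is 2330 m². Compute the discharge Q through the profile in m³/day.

Flow is perpendicular to layering, so the layers act in series and the equivalent K is the thickness-weighted harmonic mean.
Total thickness L = 6.19 + 1.35 = 7.540 m.
Σ(b_i/K_i) = 6.19/439 + 1.35/1.52e-06 = 8.882e+05 d.
K_eq = L / Σ(b_i/K_i) = 7.540 / 8.882e+05 = 8.489e-06 m/day.
Q = K_eq · A · (Δh/L) = 8.489e-06 × 2330 × (5.19/7.540) = 0.01362 m³/day.

0.0136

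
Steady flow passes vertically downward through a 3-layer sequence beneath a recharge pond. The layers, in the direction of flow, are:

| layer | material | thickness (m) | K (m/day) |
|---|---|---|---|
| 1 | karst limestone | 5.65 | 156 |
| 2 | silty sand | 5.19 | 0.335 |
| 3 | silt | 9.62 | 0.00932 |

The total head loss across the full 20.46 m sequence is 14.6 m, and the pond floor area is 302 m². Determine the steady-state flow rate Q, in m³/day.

Flow is perpendicular to layering, so the layers act in series and the equivalent K is the thickness-weighted harmonic mean.
Total thickness L = 5.65 + 5.19 + 9.62 = 20.46 m.
Σ(b_i/K_i) = 5.65/156 + 5.19/0.335 + 9.62/0.00932 = 1048 d.
K_eq = L / Σ(b_i/K_i) = 20.46 / 1048 = 0.01953 m/day.
Q = K_eq · A · (Δh/L) = 0.01953 × 302 × (14.6/20.46) = 4.208 m³/day.

4.21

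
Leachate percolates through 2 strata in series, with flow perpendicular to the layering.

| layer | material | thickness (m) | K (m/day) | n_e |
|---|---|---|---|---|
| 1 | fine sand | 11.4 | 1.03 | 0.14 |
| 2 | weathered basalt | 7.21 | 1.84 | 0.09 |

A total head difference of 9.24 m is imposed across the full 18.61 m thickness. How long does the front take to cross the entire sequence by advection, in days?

3.64

With flow normal to the layers, continuity requires the same specific discharge q through every layer.
Σ(b_i/K_i) = 11.4/1.03 + 7.21/1.84 = 14.99 d.
q = Δh / Σ(b_i/K_i) = 9.24 / 14.99 = 0.6166 m/day.
In each layer the seepage velocity is v_i = q/n_i, so the layer transit time is t_i = b_i·n_i / q:
  layer 1 (fine sand): t_1 = 11.4 × 0.14 / 0.6166 = 2.589 d
  layer 2 (weathered basalt): t_2 = 7.21 × 0.09 / 0.6166 = 1.052 d
Total t = Σ t_i = 3.641 days.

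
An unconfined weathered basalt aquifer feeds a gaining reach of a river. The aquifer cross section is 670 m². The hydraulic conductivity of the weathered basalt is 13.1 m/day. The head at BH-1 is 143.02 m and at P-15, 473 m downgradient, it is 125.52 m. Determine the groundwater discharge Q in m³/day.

Hydraulic gradient i = (143.02 − 125.52) / 473 = 17.5 / 473 = 0.03700.
Darcy's law: Q = K · A · i = 13.10 × 670.0 × 0.03700 = 324.7 m³/day.

325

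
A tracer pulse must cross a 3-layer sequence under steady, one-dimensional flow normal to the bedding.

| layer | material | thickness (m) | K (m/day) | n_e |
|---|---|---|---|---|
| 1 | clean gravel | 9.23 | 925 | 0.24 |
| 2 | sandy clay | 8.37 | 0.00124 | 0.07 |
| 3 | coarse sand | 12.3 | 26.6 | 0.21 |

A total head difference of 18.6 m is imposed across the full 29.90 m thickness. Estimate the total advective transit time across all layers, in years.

With flow normal to the layers, continuity requires the same specific discharge q through every layer.
Σ(b_i/K_i) = 9.23/925 + 8.37/0.00124 + 12.3/26.6 = 6750 d.
q = Δh / Σ(b_i/K_i) = 18.6 / 6750 = 0.002755 m/day.
In each layer the seepage velocity is v_i = q/n_i, so the layer transit time is t_i = b_i·n_i / q:
  layer 1 (clean gravel): t_1 = 9.23 × 0.24 / 0.002755 = 804.0 d
  layer 2 (sandy clay): t_2 = 8.37 × 0.07 / 0.002755 = 212.6 d
  layer 3 (coarse sand): t_3 = 12.3 × 0.21 / 0.002755 = 937.4 d
Total t = Σ t_i = 1954 days = 5.350 years.

5.35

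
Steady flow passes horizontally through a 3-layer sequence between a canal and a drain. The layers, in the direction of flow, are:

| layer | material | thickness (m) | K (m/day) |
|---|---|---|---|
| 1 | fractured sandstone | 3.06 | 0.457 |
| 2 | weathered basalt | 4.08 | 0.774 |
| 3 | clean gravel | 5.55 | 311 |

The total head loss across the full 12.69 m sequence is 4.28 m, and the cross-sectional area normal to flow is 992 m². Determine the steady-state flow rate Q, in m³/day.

354

Flow is perpendicular to layering, so the layers act in series and the equivalent K is the thickness-weighted harmonic mean.
Total thickness L = 3.06 + 4.08 + 5.55 = 12.69 m.
Σ(b_i/K_i) = 3.06/0.457 + 4.08/0.774 + 5.55/311 = 11.99 d.
K_eq = L / Σ(b_i/K_i) = 12.69 / 11.99 = 1.059 m/day.
Q = K_eq · A · (Δh/L) = 1.059 × 992 × (4.28/12.69) = 354.3 m³/day.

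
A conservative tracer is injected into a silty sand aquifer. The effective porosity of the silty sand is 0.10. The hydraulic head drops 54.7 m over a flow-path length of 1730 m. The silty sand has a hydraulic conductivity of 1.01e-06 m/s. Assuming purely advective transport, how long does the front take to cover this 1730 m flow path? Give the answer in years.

Convert K: 1.01e-06 m/s × 86400 = 0.08726 m/day.
Hydraulic gradient i = Δh / L = 54.7 / 1730 = 0.03162.
Darcy flux q = K · i = 0.08726 × 0.03162 = 0.002759 m/day.
Seepage velocity v = q / n_e = 0.002759 / 0.10 = 0.02759 m/day.
Travel time t = L / v = 1730 / 0.02759 = 62700 days = 171.7 years.

172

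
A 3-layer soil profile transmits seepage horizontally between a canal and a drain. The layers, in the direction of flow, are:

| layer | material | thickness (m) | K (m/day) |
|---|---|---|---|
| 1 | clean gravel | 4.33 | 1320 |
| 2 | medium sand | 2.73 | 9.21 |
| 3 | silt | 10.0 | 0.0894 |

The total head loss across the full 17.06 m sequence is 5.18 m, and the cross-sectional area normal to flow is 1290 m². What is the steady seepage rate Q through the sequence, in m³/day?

59.6

Flow is perpendicular to layering, so the layers act in series and the equivalent K is the thickness-weighted harmonic mean.
Total thickness L = 4.33 + 2.73 + 10.0 = 17.06 m.
Σ(b_i/K_i) = 4.33/1320 + 2.73/9.21 + 10.0/0.0894 = 112.2 d.
K_eq = L / Σ(b_i/K_i) = 17.06 / 112.2 = 0.1521 m/day.
Q = K_eq · A · (Δh/L) = 0.1521 × 1290 × (5.18/17.06) = 59.58 m³/day.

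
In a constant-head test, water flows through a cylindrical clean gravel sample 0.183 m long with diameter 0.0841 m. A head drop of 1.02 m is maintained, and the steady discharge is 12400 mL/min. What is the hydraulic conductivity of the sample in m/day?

577

Cross-sectional area A = π·(d/2)² = π × (0.0841/2)² = 0.005555 m².
Convert discharge: 12400 mL/min = 0.0002067 m³/s.
Darcy's law rearranged: K = Q·L / (A·Δh) = 0.0002067 × 0.183 / (0.005555 × 1.02) = 0.006675 m/s = 576.7 m/day.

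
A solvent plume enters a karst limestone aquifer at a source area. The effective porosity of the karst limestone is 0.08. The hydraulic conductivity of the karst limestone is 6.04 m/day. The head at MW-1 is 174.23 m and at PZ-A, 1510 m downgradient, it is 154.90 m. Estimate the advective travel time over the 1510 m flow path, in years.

Hydraulic gradient i = (174.23 − 154.90) / 1510 = 19.33 / 1510 = 0.01280.
Darcy flux q = K · i = 6.040 × 0.01280 = 0.07732 m/day.
Seepage velocity v = q / n_e = 0.07732 / 0.08 = 0.9665 m/day.
Travel time t = L / v = 1510 / 0.9665 = 1562 days = 4.277 years.

4.28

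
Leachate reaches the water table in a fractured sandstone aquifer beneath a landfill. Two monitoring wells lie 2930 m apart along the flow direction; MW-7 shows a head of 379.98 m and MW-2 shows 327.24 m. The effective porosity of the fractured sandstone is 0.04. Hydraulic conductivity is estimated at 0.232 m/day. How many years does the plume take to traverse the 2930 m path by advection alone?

Hydraulic gradient i = (379.98 − 327.24) / 2930 = 52.74 / 2930 = 0.01800.
Darcy flux q = K · i = 0.2320 × 0.01800 = 0.004176 m/day.
Seepage velocity v = q / n_e = 0.004176 / 0.04 = 0.1044 m/day.
Travel time t = L / v = 2930 / 0.1044 = 28065 days = 76.84 years.

76.8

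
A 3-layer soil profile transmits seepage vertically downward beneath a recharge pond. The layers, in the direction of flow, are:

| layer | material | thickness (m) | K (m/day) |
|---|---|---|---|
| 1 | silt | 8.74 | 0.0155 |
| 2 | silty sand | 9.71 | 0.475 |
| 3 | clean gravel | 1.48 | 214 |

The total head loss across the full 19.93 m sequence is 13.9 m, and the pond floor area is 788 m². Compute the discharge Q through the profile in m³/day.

Flow is perpendicular to layering, so the layers act in series and the equivalent K is the thickness-weighted harmonic mean.
Total thickness L = 8.74 + 9.71 + 1.48 = 19.93 m.
Σ(b_i/K_i) = 8.74/0.0155 + 9.71/0.475 + 1.48/214 = 584.3 d.
K_eq = L / Σ(b_i/K_i) = 19.93 / 584.3 = 0.03411 m/day.
Q = K_eq · A · (Δh/L) = 0.03411 × 788 × (13.9/19.93) = 18.75 m³/day.

18.7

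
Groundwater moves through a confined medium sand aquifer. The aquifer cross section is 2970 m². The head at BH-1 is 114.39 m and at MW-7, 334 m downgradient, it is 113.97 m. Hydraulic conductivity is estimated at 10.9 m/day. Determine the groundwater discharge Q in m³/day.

40.7

Hydraulic gradient i = (114.39 − 113.97) / 334 = 0.42 / 334 = 0.001257.
Darcy's law: Q = K · A · i = 10.90 × 2970 × 0.001257 = 40.71 m³/day.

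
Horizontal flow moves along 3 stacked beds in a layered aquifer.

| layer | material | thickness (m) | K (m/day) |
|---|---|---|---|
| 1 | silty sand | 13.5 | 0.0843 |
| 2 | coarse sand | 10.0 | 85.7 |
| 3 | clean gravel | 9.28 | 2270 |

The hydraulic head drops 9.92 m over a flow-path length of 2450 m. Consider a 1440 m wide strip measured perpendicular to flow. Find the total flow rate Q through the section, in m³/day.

Flow is parallel to layering, so each bed carries its own Darcy discharge and the transmissivities add.
Σ(K_i·b_i) = 0.0843×13.5 + 85.7×10.0 + 2270×9.28 = 21924 m²/day.
Hydraulic gradient i = Δh / L = 9.92 / 2450 = 0.004049.
Q = Σ(K_i·b_i) · W · i = 21924 × 1440 × 0.004049 = 1.278e+05 m³/day.

128000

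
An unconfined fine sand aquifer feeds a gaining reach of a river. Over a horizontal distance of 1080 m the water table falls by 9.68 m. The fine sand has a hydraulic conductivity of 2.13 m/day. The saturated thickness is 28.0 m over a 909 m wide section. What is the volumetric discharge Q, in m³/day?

486

Cross-sectional area A = 909 × 28.0 = 25452 m².
Hydraulic gradient i = Δh / L = 9.68 / 1080 = 0.008963.
Darcy's law: Q = K · A · i = 2.130 × 25452 × 0.008963 = 485.9 m³/day.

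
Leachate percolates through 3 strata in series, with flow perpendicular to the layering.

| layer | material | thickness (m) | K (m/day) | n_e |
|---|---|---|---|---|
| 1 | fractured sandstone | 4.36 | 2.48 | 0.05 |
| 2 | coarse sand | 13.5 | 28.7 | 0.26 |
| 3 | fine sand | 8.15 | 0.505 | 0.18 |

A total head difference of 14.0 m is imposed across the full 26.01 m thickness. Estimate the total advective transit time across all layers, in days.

6.82

With flow normal to the layers, continuity requires the same specific discharge q through every layer.
Σ(b_i/K_i) = 4.36/2.48 + 13.5/28.7 + 8.15/0.505 = 18.37 d.
q = Δh / Σ(b_i/K_i) = 14.0 / 18.37 = 0.7622 m/day.
In each layer the seepage velocity is v_i = q/n_i, so the layer transit time is t_i = b_i·n_i / q:
  layer 1 (fractured sandstone): t_1 = 4.36 × 0.05 / 0.7622 = 0.2860 d
  layer 2 (coarse sand): t_2 = 13.5 × 0.26 / 0.7622 = 4.605 d
  layer 3 (fine sand): t_3 = 8.15 × 0.18 / 0.7622 = 1.925 d
Total t = Σ t_i = 6.815 days.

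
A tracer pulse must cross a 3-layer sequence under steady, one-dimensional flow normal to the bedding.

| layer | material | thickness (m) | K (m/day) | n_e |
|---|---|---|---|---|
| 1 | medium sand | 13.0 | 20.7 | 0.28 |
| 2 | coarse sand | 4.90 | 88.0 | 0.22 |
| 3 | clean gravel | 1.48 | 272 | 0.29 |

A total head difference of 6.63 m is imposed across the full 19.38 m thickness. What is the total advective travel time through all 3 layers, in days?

With flow normal to the layers, continuity requires the same specific discharge q through every layer.
Σ(b_i/K_i) = 13.0/20.7 + 4.90/88.0 + 1.48/272 = 0.6891 d.
q = Δh / Σ(b_i/K_i) = 6.63 / 0.6891 = 9.621 m/day.
In each layer the seepage velocity is v_i = q/n_i, so the layer transit time is t_i = b_i·n_i / q:
  layer 1 (medium sand): t_1 = 13.0 × 0.28 / 9.621 = 0.3784 d
  layer 2 (coarse sand): t_2 = 4.90 × 0.22 / 9.621 = 0.1121 d
  layer 3 (clean gravel): t_3 = 1.48 × 0.29 / 9.621 = 0.04461 d
Total t = Σ t_i = 0.5350 days.

0.535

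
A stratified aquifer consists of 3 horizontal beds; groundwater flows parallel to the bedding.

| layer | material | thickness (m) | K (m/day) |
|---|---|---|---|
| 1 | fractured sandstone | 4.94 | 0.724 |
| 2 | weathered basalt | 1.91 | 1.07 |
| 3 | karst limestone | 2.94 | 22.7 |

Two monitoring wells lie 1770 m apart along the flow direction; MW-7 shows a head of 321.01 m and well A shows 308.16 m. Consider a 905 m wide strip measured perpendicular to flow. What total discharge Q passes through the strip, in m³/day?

475

Flow is parallel to layering, so each bed carries its own Darcy discharge and the transmissivities add.
Σ(K_i·b_i) = 0.724×4.94 + 1.07×1.91 + 22.7×2.94 = 72.36 m²/day.
Hydraulic gradient i = (321.01 − 308.16) / 1770 = 12.85 / 1770 = 0.007260.
Q = Σ(K_i·b_i) · W · i = 72.36 × 905 × 0.007260 = 475.4 m³/day.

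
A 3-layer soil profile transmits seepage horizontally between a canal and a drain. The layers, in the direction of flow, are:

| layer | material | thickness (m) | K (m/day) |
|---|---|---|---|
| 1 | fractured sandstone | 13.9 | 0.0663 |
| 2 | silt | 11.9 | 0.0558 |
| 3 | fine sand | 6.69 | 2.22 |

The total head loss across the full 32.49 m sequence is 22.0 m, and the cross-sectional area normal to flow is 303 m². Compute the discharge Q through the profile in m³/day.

15.7

Flow is perpendicular to layering, so the layers act in series and the equivalent K is the thickness-weighted harmonic mean.
Total thickness L = 13.9 + 11.9 + 6.69 = 32.49 m.
Σ(b_i/K_i) = 13.9/0.0663 + 11.9/0.0558 + 6.69/2.22 = 425.9 d.
K_eq = L / Σ(b_i/K_i) = 32.49 / 425.9 = 0.07628 m/day.
Q = K_eq · A · (Δh/L) = 0.07628 × 303 × (22.0/32.49) = 15.65 m³/day.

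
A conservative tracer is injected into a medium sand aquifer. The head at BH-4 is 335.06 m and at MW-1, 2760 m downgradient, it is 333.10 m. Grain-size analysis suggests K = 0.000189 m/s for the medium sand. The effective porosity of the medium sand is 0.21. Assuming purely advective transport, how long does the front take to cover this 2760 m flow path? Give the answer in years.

Convert K: 0.000189 m/s × 86400 = 16.33 m/day.
Hydraulic gradient i = (335.06 − 333.10) / 2760 = 1.96 / 2760 = 0.0007101.
Darcy flux q = K · i = 16.33 × 0.0007101 = 0.01160 m/day.
Seepage velocity v = q / n_e = 0.01160 / 0.21 = 0.05522 m/day.
Travel time t = L / v = 2760 / 0.05522 = 49981 days = 136.8 years.

137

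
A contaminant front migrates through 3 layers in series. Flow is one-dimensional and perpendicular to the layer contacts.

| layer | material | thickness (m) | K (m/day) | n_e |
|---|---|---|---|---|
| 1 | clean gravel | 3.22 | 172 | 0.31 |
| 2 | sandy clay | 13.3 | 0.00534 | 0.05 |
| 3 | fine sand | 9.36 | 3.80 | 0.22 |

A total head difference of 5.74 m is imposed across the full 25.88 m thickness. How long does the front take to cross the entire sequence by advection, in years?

4.43

With flow normal to the layers, continuity requires the same specific discharge q through every layer.
Σ(b_i/K_i) = 3.22/172 + 13.3/0.00534 + 9.36/3.80 = 2493 d.
q = Δh / Σ(b_i/K_i) = 5.74 / 2493 = 0.002302 m/day.
In each layer the seepage velocity is v_i = q/n_i, so the layer transit time is t_i = b_i·n_i / q:
  layer 1 (clean gravel): t_1 = 3.22 × 0.31 / 0.002302 = 433.6 d
  layer 2 (sandy clay): t_2 = 13.3 × 0.05 / 0.002302 = 288.8 d
  layer 3 (fine sand): t_3 = 9.36 × 0.22 / 0.002302 = 894.4 d
Total t = Σ t_i = 1617 days = 4.427 years.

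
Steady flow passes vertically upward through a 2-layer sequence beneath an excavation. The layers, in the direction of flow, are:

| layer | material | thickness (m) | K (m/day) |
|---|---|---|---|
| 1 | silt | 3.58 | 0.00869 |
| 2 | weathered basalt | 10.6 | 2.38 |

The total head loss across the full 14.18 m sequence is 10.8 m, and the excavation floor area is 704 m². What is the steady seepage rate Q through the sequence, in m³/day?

Flow is perpendicular to layering, so the layers act in series and the equivalent K is the thickness-weighted harmonic mean.
Total thickness L = 3.58 + 10.6 = 14.18 m.
Σ(b_i/K_i) = 3.58/0.00869 + 10.6/2.38 = 416.4 d.
K_eq = L / Σ(b_i/K_i) = 14.18 / 416.4 = 0.03405 m/day.
Q = K_eq · A · (Δh/L) = 0.03405 × 704 × (10.8/14.18) = 18.26 m³/day.

18.3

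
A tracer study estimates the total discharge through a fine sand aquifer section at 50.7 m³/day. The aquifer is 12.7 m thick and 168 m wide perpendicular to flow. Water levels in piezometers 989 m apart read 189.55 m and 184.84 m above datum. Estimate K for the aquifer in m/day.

4.99

Cross-sectional area A = 168 × 12.7 = 2134 m².
Hydraulic gradient i = (189.55 − 184.84) / 989 = 4.71 / 989 = 0.004762.
From Q = K·A·i, K = Q / (A·i) = 50.7 / (2134 × 0.004762) = 4.990 m/day.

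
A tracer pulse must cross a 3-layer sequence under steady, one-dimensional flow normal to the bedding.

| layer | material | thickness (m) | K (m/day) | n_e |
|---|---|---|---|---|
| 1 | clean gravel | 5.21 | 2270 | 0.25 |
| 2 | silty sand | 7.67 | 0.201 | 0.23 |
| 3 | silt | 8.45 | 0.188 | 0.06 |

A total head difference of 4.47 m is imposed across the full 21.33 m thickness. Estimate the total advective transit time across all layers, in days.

66.4

With flow normal to the layers, continuity requires the same specific discharge q through every layer.
Σ(b_i/K_i) = 5.21/2270 + 7.67/0.201 + 8.45/0.188 = 83.11 d.
q = Δh / Σ(b_i/K_i) = 4.47 / 83.11 = 0.05379 m/day.
In each layer the seepage velocity is v_i = q/n_i, so the layer transit time is t_i = b_i·n_i / q:
  layer 1 (clean gravel): t_1 = 5.21 × 0.25 / 0.05379 = 24.22 d
  layer 2 (silty sand): t_2 = 7.67 × 0.23 / 0.05379 = 32.80 d
  layer 3 (silt): t_3 = 8.45 × 0.06 / 0.05379 = 9.426 d
Total t = Σ t_i = 66.44 days.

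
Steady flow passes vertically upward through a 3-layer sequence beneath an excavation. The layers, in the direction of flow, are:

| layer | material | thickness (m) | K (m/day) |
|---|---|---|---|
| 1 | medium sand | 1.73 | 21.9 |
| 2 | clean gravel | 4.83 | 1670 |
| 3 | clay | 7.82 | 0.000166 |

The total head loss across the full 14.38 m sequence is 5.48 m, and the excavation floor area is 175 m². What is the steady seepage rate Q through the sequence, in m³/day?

0.0204

Flow is perpendicular to layering, so the layers act in series and the equivalent K is the thickness-weighted harmonic mean.
Total thickness L = 1.73 + 4.83 + 7.82 = 14.38 m.
Σ(b_i/K_i) = 1.73/21.9 + 4.83/1670 + 7.82/0.000166 = 47109 d.
K_eq = L / Σ(b_i/K_i) = 14.38 / 47109 = 0.0003053 m/day.
Q = K_eq · A · (Δh/L) = 0.0003053 × 175 × (5.48/14.38) = 0.02036 m³/day.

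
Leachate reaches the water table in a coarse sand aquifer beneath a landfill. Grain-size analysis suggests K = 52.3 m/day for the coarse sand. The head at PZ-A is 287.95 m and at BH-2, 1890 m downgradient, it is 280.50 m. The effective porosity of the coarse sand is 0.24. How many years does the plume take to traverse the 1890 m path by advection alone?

6.02

Hydraulic gradient i = (287.95 − 280.50) / 1890 = 7.45 / 1890 = 0.003942.
Darcy flux q = K · i = 52.30 × 0.003942 = 0.2062 m/day.
Seepage velocity v = q / n_e = 0.2062 / 0.24 = 0.8590 m/day.
Travel time t = L / v = 1890 / 0.8590 = 2200 days = 6.024 years.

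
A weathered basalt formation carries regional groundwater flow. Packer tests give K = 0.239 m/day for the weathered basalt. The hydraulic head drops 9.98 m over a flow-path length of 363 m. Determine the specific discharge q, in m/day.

0.00657

Hydraulic gradient i = Δh / L = 9.98 / 363 = 0.02749.
Specific discharge q = K · i = 0.2390 × 0.02749 = 0.006571 m/day.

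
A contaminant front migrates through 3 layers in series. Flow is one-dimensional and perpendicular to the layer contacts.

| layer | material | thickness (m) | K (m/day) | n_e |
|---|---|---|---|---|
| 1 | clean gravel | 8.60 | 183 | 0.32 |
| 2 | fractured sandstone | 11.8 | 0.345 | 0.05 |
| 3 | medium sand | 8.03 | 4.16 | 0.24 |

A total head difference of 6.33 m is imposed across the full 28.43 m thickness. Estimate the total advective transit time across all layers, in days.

30.1

With flow normal to the layers, continuity requires the same specific discharge q through every layer.
Σ(b_i/K_i) = 8.60/183 + 11.8/0.345 + 8.03/4.16 = 36.18 d.
q = Δh / Σ(b_i/K_i) = 6.33 / 36.18 = 0.1750 m/day.
In each layer the seepage velocity is v_i = q/n_i, so the layer transit time is t_i = b_i·n_i / q:
  layer 1 (clean gravel): t_1 = 8.60 × 0.32 / 0.1750 = 15.73 d
  layer 2 (fractured sandstone): t_2 = 11.8 × 0.05 / 0.1750 = 3.372 d
  layer 3 (medium sand): t_3 = 8.03 × 0.24 / 0.1750 = 11.02 d
Total t = Σ t_i = 30.12 days.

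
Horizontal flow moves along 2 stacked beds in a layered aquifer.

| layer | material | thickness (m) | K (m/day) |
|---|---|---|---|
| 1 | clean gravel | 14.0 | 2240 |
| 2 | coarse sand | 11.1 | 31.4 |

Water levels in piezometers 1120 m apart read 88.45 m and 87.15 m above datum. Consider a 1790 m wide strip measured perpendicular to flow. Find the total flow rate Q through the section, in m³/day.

Flow is parallel to layering, so each bed carries its own Darcy discharge and the transmissivities add.
Σ(K_i·b_i) = 2240×14.0 + 31.4×11.1 = 31709 m²/day.
Hydraulic gradient i = (88.45 − 87.15) / 1120 = 1.3 / 1120 = 0.001161.
Q = Σ(K_i·b_i) · W · i = 31709 × 1790 × 0.001161 = 65880 m³/day.

65900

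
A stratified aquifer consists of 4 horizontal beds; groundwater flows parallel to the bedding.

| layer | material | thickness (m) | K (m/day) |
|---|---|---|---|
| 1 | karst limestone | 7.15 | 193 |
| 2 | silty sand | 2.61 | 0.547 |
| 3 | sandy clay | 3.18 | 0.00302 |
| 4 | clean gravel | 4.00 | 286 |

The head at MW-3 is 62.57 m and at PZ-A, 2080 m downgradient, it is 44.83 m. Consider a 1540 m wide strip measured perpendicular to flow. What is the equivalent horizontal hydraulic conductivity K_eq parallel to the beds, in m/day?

149

Flow is parallel to layering, so each bed carries its own Darcy discharge and the transmissivities add.
Σ(K_i·b_i) = 193×7.15 + 0.547×2.61 + 0.00302×3.18 + 286×4.00 = 2525 m²/day.
Total thickness b = 16.94 m, so K_eq = Σ(K_i·b_i)/b = 149.1 m/day.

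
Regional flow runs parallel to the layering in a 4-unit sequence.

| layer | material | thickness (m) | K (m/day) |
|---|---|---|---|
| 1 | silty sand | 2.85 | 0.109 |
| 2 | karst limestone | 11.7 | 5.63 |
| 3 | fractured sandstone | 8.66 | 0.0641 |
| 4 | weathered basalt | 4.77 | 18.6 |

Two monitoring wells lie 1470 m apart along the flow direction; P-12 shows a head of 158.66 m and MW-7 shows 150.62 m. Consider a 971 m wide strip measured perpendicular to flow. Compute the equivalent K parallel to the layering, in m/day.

Flow is parallel to layering, so each bed carries its own Darcy discharge and the transmissivities add.
Σ(K_i·b_i) = 0.109×2.85 + 5.63×11.7 + 0.0641×8.66 + 18.6×4.77 = 155.5 m²/day.
Total thickness b = 27.98 m, so K_eq = Σ(K_i·b_i)/b = 5.556 m/day.

5.56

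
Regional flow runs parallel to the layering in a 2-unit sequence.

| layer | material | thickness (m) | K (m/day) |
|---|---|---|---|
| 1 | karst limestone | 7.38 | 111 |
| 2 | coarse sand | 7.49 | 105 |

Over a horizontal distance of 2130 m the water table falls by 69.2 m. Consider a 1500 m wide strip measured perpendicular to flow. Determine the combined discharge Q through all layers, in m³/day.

Flow is parallel to layering, so each bed carries its own Darcy discharge and the transmissivities add.
Σ(K_i·b_i) = 111×7.38 + 105×7.49 = 1606 m²/day.
Hydraulic gradient i = Δh / L = 69.2 / 2130 = 0.03249.
Q = Σ(K_i·b_i) · W · i = 1606 × 1500 × 0.03249 = 78246 m³/day.

78200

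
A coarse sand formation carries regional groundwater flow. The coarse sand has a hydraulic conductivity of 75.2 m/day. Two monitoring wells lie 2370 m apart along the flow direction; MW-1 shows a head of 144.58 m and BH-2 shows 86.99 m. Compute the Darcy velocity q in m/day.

1.83

Hydraulic gradient i = (144.58 − 86.99) / 2370 = 57.59 / 2370 = 0.02430.
Specific discharge q = K · i = 75.20 × 0.02430 = 1.827 m/day.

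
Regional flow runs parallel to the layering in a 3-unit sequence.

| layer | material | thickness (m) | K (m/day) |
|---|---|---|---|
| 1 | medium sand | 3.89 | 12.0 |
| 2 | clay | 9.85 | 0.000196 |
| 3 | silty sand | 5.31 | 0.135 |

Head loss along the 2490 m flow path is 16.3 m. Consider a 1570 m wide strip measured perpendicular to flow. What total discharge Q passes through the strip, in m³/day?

Flow is parallel to layering, so each bed carries its own Darcy discharge and the transmissivities add.
Σ(K_i·b_i) = 12.0×3.89 + 0.000196×9.85 + 0.135×5.31 = 47.40 m²/day.
Hydraulic gradient i = Δh / L = 16.3 / 2490 = 0.006546.
Q = Σ(K_i·b_i) · W · i = 47.40 × 1570 × 0.006546 = 487.1 m³/day.

487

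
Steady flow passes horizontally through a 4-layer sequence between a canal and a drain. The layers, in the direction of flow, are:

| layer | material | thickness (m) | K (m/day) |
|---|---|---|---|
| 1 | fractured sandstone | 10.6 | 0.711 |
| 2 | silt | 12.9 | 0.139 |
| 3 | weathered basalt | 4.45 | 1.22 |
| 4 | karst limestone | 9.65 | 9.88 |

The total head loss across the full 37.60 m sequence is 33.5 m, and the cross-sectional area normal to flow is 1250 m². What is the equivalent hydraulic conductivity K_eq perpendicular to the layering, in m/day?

Flow is perpendicular to layering, so the layers act in series and the equivalent K is the thickness-weighted harmonic mean.
Total thickness L = 10.6 + 12.9 + 4.45 + 9.65 = 37.60 m.
Σ(b_i/K_i) = 10.6/0.711 + 12.9/0.139 + 4.45/1.22 + 9.65/9.88 = 112.3 d.
K_eq = L / Σ(b_i/K_i) = 37.60 / 112.3 = 0.3347 m/day.

0.335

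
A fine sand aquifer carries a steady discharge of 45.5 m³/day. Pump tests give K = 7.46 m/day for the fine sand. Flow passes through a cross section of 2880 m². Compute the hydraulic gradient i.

0.00212

From Q = K·A·i, i = Q / (K·A) = 45.5 / (7.460 × 2880) = 0.002118.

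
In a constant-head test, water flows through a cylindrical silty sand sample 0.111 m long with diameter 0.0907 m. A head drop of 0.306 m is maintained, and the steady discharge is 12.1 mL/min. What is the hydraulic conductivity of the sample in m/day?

Cross-sectional area A = π·(d/2)² = π × (0.0907/2)² = 0.006461 m².
Convert discharge: 12.1 mL/min = 2.017e-07 m³/s.
Darcy's law rearranged: K = Q·L / (A·Δh) = 2.017e-07 × 0.111 / (0.006461 × 0.306) = 1.132e-05 m/s = 0.9782 m/day.

0.978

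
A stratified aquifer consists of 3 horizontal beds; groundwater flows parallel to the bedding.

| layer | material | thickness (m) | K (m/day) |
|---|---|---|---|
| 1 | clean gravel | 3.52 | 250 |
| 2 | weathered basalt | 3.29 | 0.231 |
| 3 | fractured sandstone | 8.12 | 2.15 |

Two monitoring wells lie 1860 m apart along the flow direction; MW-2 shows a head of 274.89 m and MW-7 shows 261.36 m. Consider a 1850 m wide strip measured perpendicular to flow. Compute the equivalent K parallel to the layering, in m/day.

60.2

Flow is parallel to layering, so each bed carries its own Darcy discharge and the transmissivities add.
Σ(K_i·b_i) = 250×3.52 + 0.231×3.29 + 2.15×8.12 = 898.2 m²/day.
Total thickness b = 14.93 m, so K_eq = Σ(K_i·b_i)/b = 60.16 m/day.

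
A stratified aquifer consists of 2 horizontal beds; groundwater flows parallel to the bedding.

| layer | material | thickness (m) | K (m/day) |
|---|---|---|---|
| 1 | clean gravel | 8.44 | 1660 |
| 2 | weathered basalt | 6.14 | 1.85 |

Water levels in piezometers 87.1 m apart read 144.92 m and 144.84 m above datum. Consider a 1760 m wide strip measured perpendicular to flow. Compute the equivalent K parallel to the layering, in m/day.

Flow is parallel to layering, so each bed carries its own Darcy discharge and the transmissivities add.
Σ(K_i·b_i) = 1660×8.44 + 1.85×6.14 = 14022 m²/day.
Total thickness b = 14.58 m, so K_eq = Σ(K_i·b_i)/b = 961.7 m/day.

962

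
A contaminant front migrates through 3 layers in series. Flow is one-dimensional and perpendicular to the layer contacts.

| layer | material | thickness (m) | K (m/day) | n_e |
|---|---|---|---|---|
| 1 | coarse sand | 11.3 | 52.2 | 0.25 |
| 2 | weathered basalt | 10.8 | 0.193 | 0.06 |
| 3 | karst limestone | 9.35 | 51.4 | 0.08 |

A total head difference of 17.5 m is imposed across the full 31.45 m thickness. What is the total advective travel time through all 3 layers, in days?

With flow normal to the layers, continuity requires the same specific discharge q through every layer.
Σ(b_i/K_i) = 11.3/52.2 + 10.8/0.193 + 9.35/51.4 = 56.36 d.
q = Δh / Σ(b_i/K_i) = 17.5 / 56.36 = 0.3105 m/day.
In each layer the seepage velocity is v_i = q/n_i, so the layer transit time is t_i = b_i·n_i / q:
  layer 1 (coarse sand): t_1 = 11.3 × 0.25 / 0.3105 = 9.098 d
  layer 2 (weathered basalt): t_2 = 10.8 × 0.06 / 0.3105 = 2.087 d
  layer 3 (karst limestone): t_3 = 9.35 × 0.08 / 0.3105 = 2.409 d
Total t = Σ t_i = 13.59 days.

13.6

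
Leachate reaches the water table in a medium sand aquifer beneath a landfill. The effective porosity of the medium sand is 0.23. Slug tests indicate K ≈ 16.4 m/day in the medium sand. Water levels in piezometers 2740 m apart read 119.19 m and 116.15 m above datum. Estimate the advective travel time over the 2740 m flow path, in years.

94.8

Hydraulic gradient i = (119.19 − 116.15) / 2740 = 3.04 / 2740 = 0.001109.
Darcy flux q = K · i = 16.40 × 0.001109 = 0.01820 m/day.
Seepage velocity v = q / n_e = 0.01820 / 0.23 = 0.07911 m/day.
Travel time t = L / v = 2740 / 0.07911 = 34635 days = 94.82 years.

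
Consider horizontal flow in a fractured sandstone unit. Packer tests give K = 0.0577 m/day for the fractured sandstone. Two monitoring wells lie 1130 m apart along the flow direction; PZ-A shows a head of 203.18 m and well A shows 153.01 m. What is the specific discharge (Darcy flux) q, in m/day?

Hydraulic gradient i = (203.18 − 153.01) / 1130 = 50.17 / 1130 = 0.04440.
Specific discharge q = K · i = 0.05770 × 0.04440 = 0.002562 m/day.

0.00256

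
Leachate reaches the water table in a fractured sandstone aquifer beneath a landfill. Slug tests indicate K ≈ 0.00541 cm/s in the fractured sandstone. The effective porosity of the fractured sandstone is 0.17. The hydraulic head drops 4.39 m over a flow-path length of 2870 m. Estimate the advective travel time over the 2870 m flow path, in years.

187

Convert K: 0.00541 cm/s × 864 = 4.674 m/day.
Hydraulic gradient i = Δh / L = 4.39 / 2870 = 0.001530.
Darcy flux q = K · i = 4.674 × 0.001530 = 0.007150 m/day.
Seepage velocity v = q / n_e = 0.007150 / 0.17 = 0.04206 m/day.
Travel time t = L / v = 2870 / 0.04206 = 68240 days = 186.8 years.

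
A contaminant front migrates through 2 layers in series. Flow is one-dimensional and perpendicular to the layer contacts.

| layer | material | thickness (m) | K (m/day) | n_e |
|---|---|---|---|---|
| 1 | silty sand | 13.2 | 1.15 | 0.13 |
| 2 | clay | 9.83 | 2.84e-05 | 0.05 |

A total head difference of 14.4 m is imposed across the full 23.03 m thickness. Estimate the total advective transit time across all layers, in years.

145

With flow normal to the layers, continuity requires the same specific discharge q through every layer.
Σ(b_i/K_i) = 13.2/1.15 + 9.83/2.84e-05 = 3.461e+05 d.
q = Δh / Σ(b_i/K_i) = 14.4 / 3.461e+05 = 4.160e-05 m/day.
In each layer the seepage velocity is v_i = q/n_i, so the layer transit time is t_i = b_i·n_i / q:
  layer 1 (silty sand): t_1 = 13.2 × 0.13 / 4.160e-05 = 41248 d
  layer 2 (clay): t_2 = 9.83 × 0.05 / 4.160e-05 = 11814 d
Total t = Σ t_i = 53063 days = 145.3 years.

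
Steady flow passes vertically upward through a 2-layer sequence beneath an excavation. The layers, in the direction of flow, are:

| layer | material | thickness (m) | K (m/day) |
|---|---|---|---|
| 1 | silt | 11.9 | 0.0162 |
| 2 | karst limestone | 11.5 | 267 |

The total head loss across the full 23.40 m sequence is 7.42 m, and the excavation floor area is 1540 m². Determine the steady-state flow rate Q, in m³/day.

Flow is perpendicular to layering, so the layers act in series and the equivalent K is the thickness-weighted harmonic mean.
Total thickness L = 11.9 + 11.5 = 23.40 m.
Σ(b_i/K_i) = 11.9/0.0162 + 11.5/267 = 734.6 d.
K_eq = L / Σ(b_i/K_i) = 23.40 / 734.6 = 0.03185 m/day.
Q = K_eq · A · (Δh/L) = 0.03185 × 1540 × (7.42/23.40) = 15.55 m³/day.

15.6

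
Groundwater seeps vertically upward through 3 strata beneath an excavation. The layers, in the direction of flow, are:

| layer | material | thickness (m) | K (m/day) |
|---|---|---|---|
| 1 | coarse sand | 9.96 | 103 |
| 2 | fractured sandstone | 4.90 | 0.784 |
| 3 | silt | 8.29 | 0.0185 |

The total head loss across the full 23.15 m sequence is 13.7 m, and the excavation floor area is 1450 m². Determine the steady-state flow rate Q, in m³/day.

Flow is perpendicular to layering, so the layers act in series and the equivalent K is the thickness-weighted harmonic mean.
Total thickness L = 9.96 + 4.90 + 8.29 = 23.15 m.
Σ(b_i/K_i) = 9.96/103 + 4.90/0.784 + 8.29/0.0185 = 454.5 d.
K_eq = L / Σ(b_i/K_i) = 23.15 / 454.5 = 0.05094 m/day.
Q = K_eq · A · (Δh/L) = 0.05094 × 1450 × (13.7/23.15) = 43.71 m³/day.

43.7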